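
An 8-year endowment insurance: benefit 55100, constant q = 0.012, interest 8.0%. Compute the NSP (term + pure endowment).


Term component = 3661.5392
Pure endowment = 8_p_x * v^8 * benefit = 0.907937 * 0.540269 * 55100 = 27028.1992
NSP = 30689.7385


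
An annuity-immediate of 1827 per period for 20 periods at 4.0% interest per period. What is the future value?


FV = PMT * ((1+i)^n - 1) / i
= 1827 * ((1.04)^20 - 1) / 0.04
= 1827 * (2.191123 - 1) / 0.04
= 54404.5496


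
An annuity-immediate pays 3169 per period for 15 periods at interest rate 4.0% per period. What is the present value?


PV = PMT * (1 - (1+i)^(-n)) / i
= 3169 * (1 - (1+0.04)^(-15)) / 0.04
= 3169 * (1 - 0.555265) / 0.04
= 3169 * 11.118387
= 35234.1698


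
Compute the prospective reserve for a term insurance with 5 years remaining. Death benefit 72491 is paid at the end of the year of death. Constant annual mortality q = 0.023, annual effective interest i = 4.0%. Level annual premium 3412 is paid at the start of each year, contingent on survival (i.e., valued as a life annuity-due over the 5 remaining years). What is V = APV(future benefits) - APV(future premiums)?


v = 1/(1+i) = 0.961538
APV(future benefits) per unit = sum_{k=0}^{4} k_p_x * q * v^(k+1) = 0.097967
APV(future benefits) = 72491 * 0.097967 = 7101.7518
Life annuity-due factor ä_{x:5} = sum_{k=0}^{4} k_p_x * v^k = 4.429828
APV(future premiums) = 3412 * 4.429828 = 15114.5746
V = 7101.7518 - 15114.5746
= -8012.8227


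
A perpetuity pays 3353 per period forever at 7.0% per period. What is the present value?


PV = PMT / i
= 3353 / 0.07
= 47900.0


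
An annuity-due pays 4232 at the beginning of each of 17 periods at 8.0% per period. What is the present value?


PV_due = PMT * (1-(1+i)^(-n))/i * (1+i)
PV_immediate = 38602.7725
PV_due = 38602.7725 * 1.08
= 41690.9943


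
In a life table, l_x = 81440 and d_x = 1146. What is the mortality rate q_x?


q_x = d_x / l_x
= 1146 / 81440
= 0.0141


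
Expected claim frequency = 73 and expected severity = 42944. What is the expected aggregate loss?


E[S] = E[N] * E[X]
= 73 * 42944
= 3.1349e+06


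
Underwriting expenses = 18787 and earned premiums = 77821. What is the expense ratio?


Expense ratio = expenses / premiums
= 18787 / 77821
= 0.2414


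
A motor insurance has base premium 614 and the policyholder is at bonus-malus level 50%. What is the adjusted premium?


adjusted = base * BM_level / 100
= 614 * 50 / 100
= 614 * 0.5
= 307.0


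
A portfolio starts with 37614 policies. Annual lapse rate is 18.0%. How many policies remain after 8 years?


remaining = initial * (1 - lapse)^years
= 37614 * (1 - 0.18)^8
= 37614 * 0.204414
= 7688.8314


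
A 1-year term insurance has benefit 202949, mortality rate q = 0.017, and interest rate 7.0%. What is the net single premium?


NSP = benefit * q * v
v = 1/(1+i) = 0.934579
NSP = 202949 * 0.017 * 0.934579
= 3224.4234


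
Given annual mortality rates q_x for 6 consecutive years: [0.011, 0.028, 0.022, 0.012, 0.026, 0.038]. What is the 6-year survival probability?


p_k = 1 - q_k for each year
Survival = product of (1 - q_k)
= 0.989 * 0.972 * 0.978 * 0.988 * 0.974 * 0.962
= 0.8703


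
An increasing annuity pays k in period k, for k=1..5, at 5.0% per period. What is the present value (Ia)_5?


(Ia)_n = sum_{k=1}^{n} k * v^k, v = 1/(1+i)
v = 0.952381
Sum computed term by term:
(Ia)_5 = 12.5664


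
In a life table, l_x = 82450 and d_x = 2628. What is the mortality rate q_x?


q_x = d_x / l_x
= 2628 / 82450
= 0.0319


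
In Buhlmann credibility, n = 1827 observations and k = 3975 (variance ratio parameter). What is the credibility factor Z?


Z = n / (n + k)
= 1827 / (1827 + 3975)
= 1827 / 5802
= 0.3149


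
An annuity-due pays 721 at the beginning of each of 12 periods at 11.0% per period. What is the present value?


PV_due = PMT * (1-(1+i)^(-n))/i * (1+i)
PV_immediate = 4680.9888
PV_due = 4680.9888 * 1.11
= 5195.8975


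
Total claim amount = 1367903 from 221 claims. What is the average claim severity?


severity = total / number
= 1367903 / 221
= 6189.6063


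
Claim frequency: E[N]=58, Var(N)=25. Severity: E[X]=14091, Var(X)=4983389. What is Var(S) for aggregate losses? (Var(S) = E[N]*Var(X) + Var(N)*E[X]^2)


Var(S) = E[N]*Var(X) + Var(N)*E[X]^2
= 58*4983389 + 25*14091^2
= 289036562 + 4963907025
= 5.2529e+09


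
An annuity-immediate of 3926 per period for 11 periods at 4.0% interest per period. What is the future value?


FV = PMT * ((1+i)^n - 1) / i
= 3926 * ((1.04)^11 - 1) / 0.04
= 3926 * (1.539454 - 1) / 0.04
= 52947.4156


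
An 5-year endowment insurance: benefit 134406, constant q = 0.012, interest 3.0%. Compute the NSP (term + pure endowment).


Term component = 7216.4656
Pure endowment = 5_p_x * v^5 * benefit = 0.941423 * 0.862609 * 134406 = 109148.3704
NSP = 116364.836


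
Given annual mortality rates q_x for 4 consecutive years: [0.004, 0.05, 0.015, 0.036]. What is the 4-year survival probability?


p_k = 1 - q_k for each year
Survival = product of (1 - q_k)
= 0.996 * 0.95 * 0.985 * 0.964
= 0.8985


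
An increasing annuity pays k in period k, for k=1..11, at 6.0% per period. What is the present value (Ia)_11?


(Ia)_n = sum_{k=1}^{n} k * v^k, v = 1/(1+i)
v = 0.943396
Sum computed term by term:
(Ia)_11 = 42.7571


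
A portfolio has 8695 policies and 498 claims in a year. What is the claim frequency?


frequency = claims / policies
= 498 / 8695
= 0.0573


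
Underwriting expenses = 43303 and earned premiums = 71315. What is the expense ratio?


Expense ratio = expenses / premiums
= 43303 / 71315
= 0.6072


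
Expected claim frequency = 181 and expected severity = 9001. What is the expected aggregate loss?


E[S] = E[N] * E[X]
= 181 * 9001
= 1.6292e+06


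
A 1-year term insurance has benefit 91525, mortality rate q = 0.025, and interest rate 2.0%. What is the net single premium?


NSP = benefit * q * v
v = 1/(1+i) = 0.980392
NSP = 91525 * 0.025 * 0.980392
= 2243.2598


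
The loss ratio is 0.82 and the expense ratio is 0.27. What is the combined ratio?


Combined ratio = loss ratio + expense ratio
= 0.82 + 0.27
= 1.09


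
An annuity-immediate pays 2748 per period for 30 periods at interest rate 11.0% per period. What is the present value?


PV = PMT * (1 - (1+i)^(-n)) / i
= 2748 * (1 - (1+0.11)^(-30)) / 0.11
= 2748 * (1 - 0.043683) / 0.11
= 2748 * 8.693793
= 23890.542


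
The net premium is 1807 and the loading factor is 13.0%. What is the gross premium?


Gross = net * (1 + loading)
= 1807 * (1 + 0.13)
= 1807 * 1.13
= 2041.91


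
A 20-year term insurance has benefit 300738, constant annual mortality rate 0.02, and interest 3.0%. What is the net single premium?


NSP = benefit * sum_{k=0}^{n-1} k_p_x * q * v^(k+1)
With constant q=0.02, v=0.970874
Sum = 0.252145
NSP = 300738 * 0.252145
= 75829.4811


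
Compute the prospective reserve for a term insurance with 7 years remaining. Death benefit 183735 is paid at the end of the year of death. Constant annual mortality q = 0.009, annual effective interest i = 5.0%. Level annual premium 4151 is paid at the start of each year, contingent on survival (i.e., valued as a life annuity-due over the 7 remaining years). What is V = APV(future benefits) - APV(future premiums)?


v = 1/(1+i) = 0.952381
APV(future benefits) per unit = sum_{k=0}^{6} k_p_x * q * v^(k+1) = 0.050781
APV(future benefits) = 183735 * 0.050781 = 9330.3319
Life annuity-due factor ä_{x:7} = sum_{k=0}^{6} k_p_x * v^k = 5.924504
APV(future premiums) = 4151 * 5.924504 = 24592.6157
V = 9330.3319 - 24592.6157
= -15262.2838


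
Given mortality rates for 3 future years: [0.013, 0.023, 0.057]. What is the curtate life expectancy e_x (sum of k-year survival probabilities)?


e_x = sum_{k=1}^{n} k_p_x
k_p_x values:
  1_p_x = 0.987
  2_p_x = 0.964299
  3_p_x = 0.909334
e_x = 2.8606


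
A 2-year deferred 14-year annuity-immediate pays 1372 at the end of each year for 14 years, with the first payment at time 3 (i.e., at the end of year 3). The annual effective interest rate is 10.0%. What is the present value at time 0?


PV at time 2 of the 14-year annuity-immediate:
a_n = 1372 * (1-(1+0.1)^(-14))/0.1 = 10107.0952
Discount back 2 years to time 0:
PV = 10107.0952 * (1+0.1)^(-2)
= 10107.0952 * 0.826446
= 8352.9712


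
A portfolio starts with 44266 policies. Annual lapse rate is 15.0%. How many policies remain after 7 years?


remaining = initial * (1 - lapse)^years
= 44266 * (1 - 0.15)^7
= 44266 * 0.320577
= 14190.6654


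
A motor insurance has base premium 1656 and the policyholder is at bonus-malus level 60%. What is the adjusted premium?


adjusted = base * BM_level / 100
= 1656 * 60 / 100
= 1656 * 0.6
= 993.6


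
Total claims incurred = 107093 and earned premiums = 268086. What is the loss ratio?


Loss ratio = claims / premiums
= 107093 / 268086
= 0.3995


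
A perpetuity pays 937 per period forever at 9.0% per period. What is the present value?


PV = PMT / i
= 937 / 0.09
= 10411.1111


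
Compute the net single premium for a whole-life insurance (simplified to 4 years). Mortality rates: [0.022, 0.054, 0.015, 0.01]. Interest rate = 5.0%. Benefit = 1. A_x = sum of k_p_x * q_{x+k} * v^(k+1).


v = 0.952381
Year 0: k_p_x=1.0, q=0.022, term=0.020952
Year 1: k_p_x=0.978, q=0.054, term=0.047902
Year 2: k_p_x=0.925188, q=0.015, term=0.011988
Year 3: k_p_x=0.91131, q=0.01, term=0.007497
A_x = 0.0883


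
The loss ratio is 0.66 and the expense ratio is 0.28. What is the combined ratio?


Combined ratio = loss ratio + expense ratio
= 0.66 + 0.28
= 0.94


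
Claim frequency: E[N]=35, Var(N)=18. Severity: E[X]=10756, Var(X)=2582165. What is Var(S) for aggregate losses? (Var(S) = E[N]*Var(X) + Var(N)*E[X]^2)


Var(S) = E[N]*Var(X) + Var(N)*E[X]^2
= 35*2582165 + 18*10756^2
= 90375775 + 2082447648
= 2.1728e+09


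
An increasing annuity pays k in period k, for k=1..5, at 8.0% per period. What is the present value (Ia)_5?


(Ia)_n = sum_{k=1}^{n} k * v^k, v = 1/(1+i)
v = 0.925926
Sum computed term by term:
(Ia)_5 = 11.3651


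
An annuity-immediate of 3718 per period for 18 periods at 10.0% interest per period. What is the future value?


FV = PMT * ((1+i)^n - 1) / i
= 3718 * ((1.1)^18 - 1) / 0.1
= 3718 * (5.559917 - 1) / 0.1
= 169537.7257


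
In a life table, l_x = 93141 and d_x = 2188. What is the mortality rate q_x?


q_x = d_x / l_x
= 2188 / 93141
= 0.0235


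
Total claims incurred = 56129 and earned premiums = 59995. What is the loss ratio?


Loss ratio = claims / premiums
= 56129 / 59995
= 0.9356


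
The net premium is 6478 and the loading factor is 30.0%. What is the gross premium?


Gross = net * (1 + loading)
= 6478 * (1 + 0.3)
= 6478 * 1.3
= 8421.4


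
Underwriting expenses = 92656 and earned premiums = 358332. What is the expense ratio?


Expense ratio = expenses / premiums
= 92656 / 358332
= 0.2586


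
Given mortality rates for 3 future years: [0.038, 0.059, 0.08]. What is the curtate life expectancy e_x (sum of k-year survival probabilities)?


e_x = sum_{k=1}^{n} k_p_x
k_p_x values:
  1_p_x = 0.962
  2_p_x = 0.905242
  3_p_x = 0.832823
e_x = 2.7001


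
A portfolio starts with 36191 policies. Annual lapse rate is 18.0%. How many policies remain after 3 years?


remaining = initial * (1 - lapse)^years
= 36191 * (1 - 0.18)^3
= 36191 * 0.551368
= 19954.5593


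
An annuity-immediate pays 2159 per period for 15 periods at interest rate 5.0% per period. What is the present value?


PV = PMT * (1 - (1+i)^(-n)) / i
= 2159 * (1 - (1+0.05)^(-15)) / 0.05
= 2159 * (1 - 0.481017) / 0.05
= 2159 * 10.379658
= 22409.6817


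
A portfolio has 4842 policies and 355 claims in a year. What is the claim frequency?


frequency = claims / policies
= 355 / 4842
= 0.0733


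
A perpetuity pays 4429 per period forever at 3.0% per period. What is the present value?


PV = PMT / i
= 4429 / 0.03
= 147633.3333


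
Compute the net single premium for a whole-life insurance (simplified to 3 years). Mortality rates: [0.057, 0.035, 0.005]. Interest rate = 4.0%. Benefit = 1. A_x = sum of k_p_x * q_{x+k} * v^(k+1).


v = 0.961538
Year 0: k_p_x=1.0, q=0.057, term=0.054808
Year 1: k_p_x=0.943, q=0.035, term=0.030515
Year 2: k_p_x=0.909995, q=0.005, term=0.004045
A_x = 0.0894


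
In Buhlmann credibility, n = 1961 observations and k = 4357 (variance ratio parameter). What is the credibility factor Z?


Z = n / (n + k)
= 1961 / (1961 + 4357)
= 1961 / 6318
= 0.3104


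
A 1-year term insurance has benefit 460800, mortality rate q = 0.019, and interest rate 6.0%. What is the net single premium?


NSP = benefit * q * v
v = 1/(1+i) = 0.943396
NSP = 460800 * 0.019 * 0.943396
= 8259.6226


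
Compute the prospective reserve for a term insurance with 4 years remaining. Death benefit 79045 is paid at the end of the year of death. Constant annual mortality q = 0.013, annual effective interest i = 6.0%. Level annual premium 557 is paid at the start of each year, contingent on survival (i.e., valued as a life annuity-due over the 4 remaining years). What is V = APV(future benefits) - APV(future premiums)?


v = 1/(1+i) = 0.943396
APV(future benefits) per unit = sum_{k=0}^{3} k_p_x * q * v^(k+1) = 0.044218
APV(future benefits) = 79045 * 0.044218 = 3495.182
Life annuity-due factor ä_{x:4} = sum_{k=0}^{3} k_p_x * v^k = 3.605437
APV(future premiums) = 557 * 3.605437 = 2008.2284
V = 3495.182 - 2008.2284
= 1486.9536


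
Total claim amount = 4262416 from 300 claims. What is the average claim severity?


severity = total / number
= 4262416 / 300
= 14208.0533


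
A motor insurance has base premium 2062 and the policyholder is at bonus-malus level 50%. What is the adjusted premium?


adjusted = base * BM_level / 100
= 2062 * 50 / 100
= 2062 * 0.5
= 1031.0


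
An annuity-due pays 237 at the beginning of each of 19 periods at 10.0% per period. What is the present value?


PV_due = PMT * (1-(1+i)^(-n))/i * (1+i)
PV_immediate = 1982.4861
PV_due = 1982.4861 * 1.1
= 2180.7347


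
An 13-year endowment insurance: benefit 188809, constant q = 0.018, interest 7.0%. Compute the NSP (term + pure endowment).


Term component = 25964.7136
Pure endowment = 13_p_x * v^13 * benefit = 0.789677 * 0.414964 * 188809 = 61870.3999
NSP = 87835.1136


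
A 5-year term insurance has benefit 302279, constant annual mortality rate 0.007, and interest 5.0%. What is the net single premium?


NSP = benefit * sum_{k=0}^{n-1} k_p_x * q * v^(k+1)
With constant q=0.007, v=0.952381
Sum = 0.029905
NSP = 302279 * 0.029905
= 9039.7967


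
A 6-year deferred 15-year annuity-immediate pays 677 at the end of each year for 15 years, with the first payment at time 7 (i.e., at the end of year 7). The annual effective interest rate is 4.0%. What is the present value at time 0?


PV at time 6 of the 15-year annuity-immediate:
a_n = 677 * (1-(1+0.04)^(-15))/0.04 = 7527.1483
Discount back 6 years to time 0:
PV = 7527.1483 * (1+0.04)^(-6)
= 7527.1483 * 0.790315
= 5948.8146


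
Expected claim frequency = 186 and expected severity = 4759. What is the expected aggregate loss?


E[S] = E[N] * E[X]
= 186 * 4759
= 885174


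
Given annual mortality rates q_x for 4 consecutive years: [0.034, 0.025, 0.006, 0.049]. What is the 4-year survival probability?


p_k = 1 - q_k for each year
Survival = product of (1 - q_k)
= 0.966 * 0.975 * 0.994 * 0.951
= 0.8903


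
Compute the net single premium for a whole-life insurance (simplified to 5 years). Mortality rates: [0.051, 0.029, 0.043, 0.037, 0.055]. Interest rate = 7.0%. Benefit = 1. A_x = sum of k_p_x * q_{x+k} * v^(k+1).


v = 0.934579
Year 0: k_p_x=1.0, q=0.051, term=0.047664
Year 1: k_p_x=0.949, q=0.029, term=0.024038
Year 2: k_p_x=0.921479, q=0.043, term=0.032345
Year 3: k_p_x=0.881855, q=0.037, term=0.024892
Year 4: k_p_x=0.849227, q=0.055, term=0.033302
A_x = 0.1622


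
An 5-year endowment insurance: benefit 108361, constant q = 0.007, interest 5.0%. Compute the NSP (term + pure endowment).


Term component = 3240.587
Pure endowment = 5_p_x * v^5 * benefit = 0.965487 * 0.783526 * 108361 = 81973.3628
NSP = 85213.9498


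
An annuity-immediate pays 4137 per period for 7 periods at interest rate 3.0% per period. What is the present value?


PV = PMT * (1 - (1+i)^(-n)) / i
= 4137 * (1 - (1+0.03)^(-7)) / 0.03
= 4137 * (1 - 0.813092) / 0.03
= 4137 * 6.230283
= 25774.6806


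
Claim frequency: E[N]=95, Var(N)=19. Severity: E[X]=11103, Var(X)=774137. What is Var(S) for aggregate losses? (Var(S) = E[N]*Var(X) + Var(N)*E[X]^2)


Var(S) = E[N]*Var(X) + Var(N)*E[X]^2
= 95*774137 + 19*11103^2
= 73543015 + 2342255571
= 2.4158e+09


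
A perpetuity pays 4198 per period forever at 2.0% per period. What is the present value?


PV = PMT / i
= 4198 / 0.02
= 209900.0


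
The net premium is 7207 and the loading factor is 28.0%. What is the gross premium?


Gross = net * (1 + loading)
= 7207 * (1 + 0.28)
= 7207 * 1.28
= 9224.96


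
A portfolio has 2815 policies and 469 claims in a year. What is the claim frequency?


frequency = claims / policies
= 469 / 2815
= 0.1666


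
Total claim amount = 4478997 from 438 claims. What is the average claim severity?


severity = total / number
= 4478997 / 438
= 10226.0205


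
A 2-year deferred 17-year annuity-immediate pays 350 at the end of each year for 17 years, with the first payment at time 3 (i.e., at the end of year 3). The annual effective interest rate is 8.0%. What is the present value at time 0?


PV at time 2 of the 17-year annuity-immediate:
a_n = 350 * (1-(1+0.08)^(-17))/0.08 = 3192.5733
Discount back 2 years to time 0:
PV = 3192.5733 * (1+0.08)^(-2)
= 3192.5733 * 0.857339
= 2737.1171


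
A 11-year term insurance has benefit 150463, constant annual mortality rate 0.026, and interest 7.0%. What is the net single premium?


NSP = benefit * sum_{k=0}^{n-1} k_p_x * q * v^(k+1)
With constant q=0.026, v=0.934579
Sum = 0.174533
NSP = 150463 * 0.174533
= 26260.7156


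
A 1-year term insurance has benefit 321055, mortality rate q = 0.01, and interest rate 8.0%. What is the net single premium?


NSP = benefit * q * v
v = 1/(1+i) = 0.925926
NSP = 321055 * 0.01 * 0.925926
= 2972.7315


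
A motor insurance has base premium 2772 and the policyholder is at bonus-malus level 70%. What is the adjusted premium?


adjusted = base * BM_level / 100
= 2772 * 70 / 100
= 2772 * 0.7
= 1940.4


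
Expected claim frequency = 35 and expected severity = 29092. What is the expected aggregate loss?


E[S] = E[N] * E[X]
= 35 * 29092
= 1.0182e+06


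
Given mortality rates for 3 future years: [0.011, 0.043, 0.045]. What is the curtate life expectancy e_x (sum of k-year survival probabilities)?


e_x = sum_{k=1}^{n} k_p_x
k_p_x values:
  1_p_x = 0.989
  2_p_x = 0.946473
  3_p_x = 0.903882
e_x = 2.8394


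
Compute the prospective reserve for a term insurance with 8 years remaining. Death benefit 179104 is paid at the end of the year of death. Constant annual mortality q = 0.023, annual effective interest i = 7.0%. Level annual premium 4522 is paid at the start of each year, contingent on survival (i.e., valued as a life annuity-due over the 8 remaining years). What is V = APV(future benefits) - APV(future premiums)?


v = 1/(1+i) = 0.934579
APV(future benefits) per unit = sum_{k=0}^{7} k_p_x * q * v^(k+1) = 0.127822
APV(future benefits) = 179104 * 0.127822 = 22893.4197
Life annuity-due factor ä_{x:8} = sum_{k=0}^{7} k_p_x * v^k = 5.946499
APV(future premiums) = 4522 * 5.946499 = 26890.067
V = 22893.4197 - 26890.067
= -3996.6473


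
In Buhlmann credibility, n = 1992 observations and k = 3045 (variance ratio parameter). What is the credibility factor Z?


Z = n / (n + k)
= 1992 / (1992 + 3045)
= 1992 / 5037
= 0.3955


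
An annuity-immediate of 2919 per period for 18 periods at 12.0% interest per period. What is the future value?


FV = PMT * ((1+i)^n - 1) / i
= 2919 * ((1.12)^18 - 1) / 0.12
= 2919 * (7.689966 - 1) / 0.12
= 162733.418


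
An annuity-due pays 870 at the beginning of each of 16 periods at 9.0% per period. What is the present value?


PV_due = PMT * (1-(1+i)^(-n))/i * (1+i)
PV_immediate = 7231.9256
PV_due = 7231.9256 * 1.09
= 7882.7989


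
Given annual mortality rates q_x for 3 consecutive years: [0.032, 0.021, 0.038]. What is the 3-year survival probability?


p_k = 1 - q_k for each year
Survival = product of (1 - q_k)
= 0.968 * 0.979 * 0.962
= 0.9117


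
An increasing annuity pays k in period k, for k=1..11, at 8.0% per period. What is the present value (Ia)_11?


(Ia)_n = sum_{k=1}^{n} k * v^k, v = 1/(1+i)
v = 0.925926
Sum computed term by term:
(Ia)_11 = 37.4046


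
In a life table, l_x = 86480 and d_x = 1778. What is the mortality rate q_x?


q_x = d_x / l_x
= 1778 / 86480
= 0.0206


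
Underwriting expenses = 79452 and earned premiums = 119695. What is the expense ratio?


Expense ratio = expenses / premiums
= 79452 / 119695
= 0.6638


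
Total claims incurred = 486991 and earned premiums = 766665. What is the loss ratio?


Loss ratio = claims / premiums
= 486991 / 766665
= 0.6352


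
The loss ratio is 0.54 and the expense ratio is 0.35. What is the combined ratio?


Combined ratio = loss ratio + expense ratio
= 0.54 + 0.35
= 0.89


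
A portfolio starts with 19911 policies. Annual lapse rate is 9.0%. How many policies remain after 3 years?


remaining = initial * (1 - lapse)^years
= 19911 * (1 - 0.09)^3
= 19911 * 0.753571
= 15004.3522


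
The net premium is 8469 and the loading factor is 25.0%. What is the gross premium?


Gross = net * (1 + loading)
= 8469 * (1 + 0.25)
= 8469 * 1.25
= 10586.25


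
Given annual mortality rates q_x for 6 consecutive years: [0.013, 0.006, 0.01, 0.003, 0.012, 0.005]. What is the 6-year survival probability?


p_k = 1 - q_k for each year
Survival = product of (1 - q_k)
= 0.987 * 0.994 * 0.99 * 0.997 * 0.988 * 0.995
= 0.9519


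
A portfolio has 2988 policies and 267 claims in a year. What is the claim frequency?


frequency = claims / policies
= 267 / 2988
= 0.0894


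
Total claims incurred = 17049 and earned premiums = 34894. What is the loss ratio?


Loss ratio = claims / premiums
= 17049 / 34894
= 0.4886


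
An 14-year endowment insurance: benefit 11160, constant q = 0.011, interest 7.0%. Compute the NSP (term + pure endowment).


Term component = 1012.1163
Pure endowment = 14_p_x * v^14 * benefit = 0.856541 * 0.387817 * 11160 = 3707.1434
NSP = 4719.2598


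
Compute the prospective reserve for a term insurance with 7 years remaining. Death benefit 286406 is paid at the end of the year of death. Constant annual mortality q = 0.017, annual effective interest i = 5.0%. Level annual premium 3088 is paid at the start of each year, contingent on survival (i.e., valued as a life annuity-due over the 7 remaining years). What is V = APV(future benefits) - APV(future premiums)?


v = 1/(1+i) = 0.952381
APV(future benefits) per unit = sum_{k=0}^{6} k_p_x * q * v^(k+1) = 0.093804
APV(future benefits) = 286406 * 0.093804 = 26865.9306
Life annuity-due factor ä_{x:7} = sum_{k=0}^{6} k_p_x * v^k = 5.793755
APV(future premiums) = 3088 * 5.793755 = 17891.1166
V = 26865.9306 - 17891.1166
= 8974.814


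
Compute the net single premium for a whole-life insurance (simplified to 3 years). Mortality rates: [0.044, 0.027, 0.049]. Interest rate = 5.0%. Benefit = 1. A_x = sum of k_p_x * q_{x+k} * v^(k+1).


v = 0.952381
Year 0: k_p_x=1.0, q=0.044, term=0.041905
Year 1: k_p_x=0.956, q=0.027, term=0.023412
Year 2: k_p_x=0.930188, q=0.049, term=0.039373
A_x = 0.1047


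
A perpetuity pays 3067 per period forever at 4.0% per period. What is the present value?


PV = PMT / i
= 3067 / 0.04
= 76675.0


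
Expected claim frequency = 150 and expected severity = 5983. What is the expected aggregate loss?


E[S] = E[N] * E[X]
= 150 * 5983
= 897450


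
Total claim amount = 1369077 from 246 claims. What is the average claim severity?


severity = total / number
= 1369077 / 246
= 5565.3537


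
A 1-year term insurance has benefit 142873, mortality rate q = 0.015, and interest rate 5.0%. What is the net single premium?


NSP = benefit * q * v
v = 1/(1+i) = 0.952381
NSP = 142873 * 0.015 * 0.952381
= 2041.0429


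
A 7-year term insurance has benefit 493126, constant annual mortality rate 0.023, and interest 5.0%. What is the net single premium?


NSP = benefit * sum_{k=0}^{n-1} k_p_x * q * v^(k+1)
With constant q=0.023, v=0.952381
Sum = 0.124811
NSP = 493126 * 0.124811
= 61547.5366


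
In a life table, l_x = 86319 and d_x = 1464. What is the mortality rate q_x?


q_x = d_x / l_x
= 1464 / 86319
= 0.017


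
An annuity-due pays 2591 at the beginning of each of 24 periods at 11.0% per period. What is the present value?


PV_due = PMT * (1-(1+i)^(-n))/i * (1+i)
PV_immediate = 21630.0219
PV_due = 21630.0219 * 1.11
= 24009.3243


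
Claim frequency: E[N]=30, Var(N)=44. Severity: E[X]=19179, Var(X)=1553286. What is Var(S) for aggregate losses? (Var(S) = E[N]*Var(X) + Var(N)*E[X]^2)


Var(S) = E[N]*Var(X) + Var(N)*E[X]^2
= 30*1553286 + 44*19179^2
= 46598580 + 16184697804
= 1.6231e+10


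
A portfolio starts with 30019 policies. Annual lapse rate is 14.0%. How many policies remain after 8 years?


remaining = initial * (1 - lapse)^years
= 30019 * (1 - 0.14)^8
= 30019 * 0.299218
= 8982.223


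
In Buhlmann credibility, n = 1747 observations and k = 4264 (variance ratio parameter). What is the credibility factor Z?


Z = n / (n + k)
= 1747 / (1747 + 4264)
= 1747 / 6011
= 0.2906


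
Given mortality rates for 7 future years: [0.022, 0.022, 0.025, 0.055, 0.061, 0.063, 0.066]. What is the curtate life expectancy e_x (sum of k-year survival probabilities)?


e_x = sum_{k=1}^{n} k_p_x
k_p_x values:
  1_p_x = 0.978
  2_p_x = 0.956484
  3_p_x = 0.932572
  4_p_x = 0.88128
  5_p_x = 0.827522
  6_p_x = 0.775388
  7_p_x = 0.724213
e_x = 6.0755


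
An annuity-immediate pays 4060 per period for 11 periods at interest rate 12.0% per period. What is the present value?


PV = PMT * (1 - (1+i)^(-n)) / i
= 4060 * (1 - (1+0.12)^(-11)) / 0.12
= 4060 * (1 - 0.287476) / 0.12
= 4060 * 5.937699
= 24107.0585


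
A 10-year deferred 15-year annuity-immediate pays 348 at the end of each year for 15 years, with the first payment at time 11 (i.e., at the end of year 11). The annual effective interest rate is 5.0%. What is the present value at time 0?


PV at time 10 of the 15-year annuity-immediate:
a_n = 348 * (1-(1+0.05)^(-15))/0.05 = 3612.121
Discount back 10 years to time 0:
PV = 3612.121 * (1+0.05)^(-10)
= 3612.121 * 0.613913
= 2217.529


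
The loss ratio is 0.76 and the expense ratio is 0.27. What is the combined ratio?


Combined ratio = loss ratio + expense ratio
= 0.76 + 0.27
= 1.03


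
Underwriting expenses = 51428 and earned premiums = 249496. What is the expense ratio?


Expense ratio = expenses / premiums
= 51428 / 249496
= 0.2061


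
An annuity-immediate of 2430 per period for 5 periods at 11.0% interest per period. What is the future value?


FV = PMT * ((1+i)^n - 1) / i
= 2430 * ((1.11)^5 - 1) / 0.11
= 2430 * (1.685058 - 1) / 0.11
= 15133.5574


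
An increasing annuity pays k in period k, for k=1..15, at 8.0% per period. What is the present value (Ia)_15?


(Ia)_n = sum_{k=1}^{n} k * v^k, v = 1/(1+i)
v = 0.925926
Sum computed term by term:
(Ia)_15 = 56.4451


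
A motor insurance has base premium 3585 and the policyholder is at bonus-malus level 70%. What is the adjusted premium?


adjusted = base * BM_level / 100
= 3585 * 70 / 100
= 3585 * 0.7
= 2509.5


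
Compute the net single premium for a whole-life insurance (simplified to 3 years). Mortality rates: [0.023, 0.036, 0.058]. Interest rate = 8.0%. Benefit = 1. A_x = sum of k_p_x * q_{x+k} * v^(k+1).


v = 0.925926
Year 0: k_p_x=1.0, q=0.023, term=0.021296
Year 1: k_p_x=0.977, q=0.036, term=0.030154
Year 2: k_p_x=0.941828, q=0.058, term=0.043364
A_x = 0.0948


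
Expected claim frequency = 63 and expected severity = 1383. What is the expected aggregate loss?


E[S] = E[N] * E[X]
= 63 * 1383
= 87129


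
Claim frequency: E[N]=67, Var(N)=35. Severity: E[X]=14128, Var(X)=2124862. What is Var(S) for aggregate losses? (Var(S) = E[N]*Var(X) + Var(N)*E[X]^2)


Var(S) = E[N]*Var(X) + Var(N)*E[X]^2
= 67*2124862 + 35*14128^2
= 142365754 + 6986013440
= 7.1284e+09


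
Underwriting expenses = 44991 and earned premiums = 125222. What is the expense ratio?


Expense ratio = expenses / premiums
= 44991 / 125222
= 0.3593


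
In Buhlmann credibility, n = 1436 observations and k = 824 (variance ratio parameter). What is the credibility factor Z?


Z = n / (n + k)
= 1436 / (1436 + 824)
= 1436 / 2260
= 0.6354


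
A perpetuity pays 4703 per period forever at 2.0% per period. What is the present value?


PV = PMT / i
= 4703 / 0.02
= 235150.0


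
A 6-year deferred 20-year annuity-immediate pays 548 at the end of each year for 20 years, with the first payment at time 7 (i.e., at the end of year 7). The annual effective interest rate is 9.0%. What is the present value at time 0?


PV at time 6 of the 20-year annuity-immediate:
a_n = 548 * (1-(1+0.09)^(-20))/0.09 = 5002.443
Discount back 6 years to time 0:
PV = 5002.443 * (1+0.09)^(-6)
= 5002.443 * 0.596267
= 2982.7933


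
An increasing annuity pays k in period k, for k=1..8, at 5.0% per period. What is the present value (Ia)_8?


(Ia)_n = sum_{k=1}^{n} k * v^k, v = 1/(1+i)
v = 0.952381
Sum computed term by term:
(Ia)_8 = 27.4332


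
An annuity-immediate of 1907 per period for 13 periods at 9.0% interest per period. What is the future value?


FV = PMT * ((1+i)^n - 1) / i
= 1907 * ((1.09)^13 - 1) / 0.09
= 1907 * (3.065805 - 1) / 0.09
= 43772.1044


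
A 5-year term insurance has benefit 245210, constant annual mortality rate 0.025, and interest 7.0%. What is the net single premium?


NSP = benefit * sum_{k=0}^{n-1} k_p_x * q * v^(k+1)
With constant q=0.025, v=0.934579
Sum = 0.09784
NSP = 245210 * 0.09784
= 23991.2785


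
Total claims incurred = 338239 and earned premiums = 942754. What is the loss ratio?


Loss ratio = claims / premiums
= 338239 / 942754
= 0.3588


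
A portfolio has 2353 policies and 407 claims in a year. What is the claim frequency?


frequency = claims / policies
= 407 / 2353
= 0.173


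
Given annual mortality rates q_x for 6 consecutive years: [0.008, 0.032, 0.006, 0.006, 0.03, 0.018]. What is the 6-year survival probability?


p_k = 1 - q_k for each year
Survival = product of (1 - q_k)
= 0.992 * 0.968 * 0.994 * 0.994 * 0.97 * 0.982
= 0.9037


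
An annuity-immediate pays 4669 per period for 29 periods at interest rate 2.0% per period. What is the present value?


PV = PMT * (1 - (1+i)^(-n)) / i
= 4669 * (1 - (1+0.02)^(-29)) / 0.02
= 4669 * (1 - 0.563112) / 0.02
= 4669 * 21.844385
= 101991.432


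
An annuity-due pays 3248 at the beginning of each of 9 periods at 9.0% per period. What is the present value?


PV_due = PMT * (1-(1+i)^(-n))/i * (1+i)
PV_immediate = 19472.5619
PV_due = 19472.5619 * 1.09
= 21225.0925


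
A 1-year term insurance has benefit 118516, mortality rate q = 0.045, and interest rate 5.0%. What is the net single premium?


NSP = benefit * q * v
v = 1/(1+i) = 0.952381
NSP = 118516 * 0.045 * 0.952381
= 5079.2571


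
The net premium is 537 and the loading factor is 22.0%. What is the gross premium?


Gross = net * (1 + loading)
= 537 * (1 + 0.22)
= 537 * 1.22
= 655.14


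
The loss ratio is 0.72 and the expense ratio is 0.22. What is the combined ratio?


Combined ratio = loss ratio + expense ratio
= 0.72 + 0.22
= 0.94


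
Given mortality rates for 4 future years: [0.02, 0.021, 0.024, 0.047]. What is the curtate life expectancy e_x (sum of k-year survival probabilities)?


e_x = sum_{k=1}^{n} k_p_x
k_p_x values:
  1_p_x = 0.98
  2_p_x = 0.95942
  3_p_x = 0.936394
  4_p_x = 0.892383
e_x = 3.7682


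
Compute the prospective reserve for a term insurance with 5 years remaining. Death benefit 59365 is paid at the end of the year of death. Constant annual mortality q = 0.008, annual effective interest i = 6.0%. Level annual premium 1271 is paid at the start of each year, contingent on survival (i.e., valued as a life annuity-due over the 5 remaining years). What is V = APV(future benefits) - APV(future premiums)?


v = 1/(1+i) = 0.943396
APV(future benefits) per unit = sum_{k=0}^{4} k_p_x * q * v^(k+1) = 0.033195
APV(future benefits) = 59365 * 0.033195 = 1970.6227
Life annuity-due factor ä_{x:5} = sum_{k=0}^{4} k_p_x * v^k = 4.398341
APV(future premiums) = 1271 * 4.398341 = 5590.2913
V = 1970.6227 - 5590.2913
= -3619.6686


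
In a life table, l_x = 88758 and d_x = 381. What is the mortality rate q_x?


q_x = d_x / l_x
= 381 / 88758
= 0.0043


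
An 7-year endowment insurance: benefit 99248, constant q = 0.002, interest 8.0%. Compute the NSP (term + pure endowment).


Term component = 1027.8937
Pure endowment = 7_p_x * v^7 * benefit = 0.986084 * 0.58349 * 99248 = 57104.3595
NSP = 58132.2531


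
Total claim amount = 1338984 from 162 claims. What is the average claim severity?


severity = total / number
= 1338984 / 162
= 8265.3333


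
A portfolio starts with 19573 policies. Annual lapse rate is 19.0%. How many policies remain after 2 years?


remaining = initial * (1 - lapse)^years
= 19573 * (1 - 0.19)^2
= 19573 * 0.6561
= 12841.8453


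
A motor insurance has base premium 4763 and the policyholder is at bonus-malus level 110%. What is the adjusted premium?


adjusted = base * BM_level / 100
= 4763 * 110 / 100
= 4763 * 1.1
= 5239.3


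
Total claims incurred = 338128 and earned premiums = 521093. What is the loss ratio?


Loss ratio = claims / premiums
= 338128 / 521093
= 0.6489


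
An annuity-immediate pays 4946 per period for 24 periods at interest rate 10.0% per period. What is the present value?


PV = PMT * (1 - (1+i)^(-n)) / i
= 4946 * (1 - (1+0.1)^(-24)) / 0.1
= 4946 * (1 - 0.101526) / 0.1
= 4946 * 8.984744
= 44438.5439


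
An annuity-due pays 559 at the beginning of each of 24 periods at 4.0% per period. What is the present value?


PV_due = PMT * (1-(1+i)^(-n))/i * (1+i)
PV_immediate = 8523.0524
PV_due = 8523.0524 * 1.04
= 8863.9745


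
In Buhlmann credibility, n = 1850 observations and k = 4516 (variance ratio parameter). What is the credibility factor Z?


Z = n / (n + k)
= 1850 / (1850 + 4516)
= 1850 / 6366
= 0.2906


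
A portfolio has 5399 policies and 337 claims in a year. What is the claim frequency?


frequency = claims / policies
= 337 / 5399
= 0.0624


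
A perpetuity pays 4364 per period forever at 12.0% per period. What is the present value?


PV = PMT / i
= 4364 / 0.12
= 36366.6667


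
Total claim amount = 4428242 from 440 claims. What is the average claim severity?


severity = total / number
= 4428242 / 440
= 10064.1864


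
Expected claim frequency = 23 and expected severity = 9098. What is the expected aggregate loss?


E[S] = E[N] * E[X]
= 23 * 9098
= 209254


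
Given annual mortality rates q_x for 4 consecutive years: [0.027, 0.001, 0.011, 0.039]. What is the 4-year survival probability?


p_k = 1 - q_k for each year
Survival = product of (1 - q_k)
= 0.973 * 0.999 * 0.989 * 0.961
= 0.9238


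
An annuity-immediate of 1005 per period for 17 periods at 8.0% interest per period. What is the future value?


FV = PMT * ((1+i)^n - 1) / i
= 1005 * ((1.08)^17 - 1) / 0.08
= 1005 * (3.700018 - 1) / 0.08
= 33918.9768


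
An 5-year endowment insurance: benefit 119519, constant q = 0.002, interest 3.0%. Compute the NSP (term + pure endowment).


Term component = 1090.4829
Pure endowment = 5_p_x * v^5 * benefit = 0.99004 * 0.862609 * 119519 = 102071.2736
NSP = 103161.7565


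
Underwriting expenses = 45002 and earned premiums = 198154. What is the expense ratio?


Expense ratio = expenses / premiums
= 45002 / 198154
= 0.2271


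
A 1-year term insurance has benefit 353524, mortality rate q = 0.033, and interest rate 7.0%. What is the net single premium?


NSP = benefit * q * v
v = 1/(1+i) = 0.934579
NSP = 353524 * 0.033 * 0.934579
= 10903.0766


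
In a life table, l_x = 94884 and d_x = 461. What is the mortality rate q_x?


q_x = d_x / l_x
= 461 / 94884
= 0.0049


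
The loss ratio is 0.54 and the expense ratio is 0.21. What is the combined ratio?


Combined ratio = loss ratio + expense ratio
= 0.54 + 0.21
= 0.75


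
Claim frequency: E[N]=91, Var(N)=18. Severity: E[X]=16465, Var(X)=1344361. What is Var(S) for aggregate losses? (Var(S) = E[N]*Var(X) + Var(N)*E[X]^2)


Var(S) = E[N]*Var(X) + Var(N)*E[X]^2
= 91*1344361 + 18*16465^2
= 122336851 + 4879732050
= 5.0021e+09


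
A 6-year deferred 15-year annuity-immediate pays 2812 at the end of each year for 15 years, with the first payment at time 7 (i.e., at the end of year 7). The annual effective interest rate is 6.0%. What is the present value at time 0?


PV at time 6 of the 15-year annuity-immediate:
a_n = 2812 * (1-(1+0.06)^(-15))/0.06 = 27310.8442
Discount back 6 years to time 0:
PV = 27310.8442 * (1+0.06)^(-6)
= 27310.8442 * 0.704961
= 19253.0675


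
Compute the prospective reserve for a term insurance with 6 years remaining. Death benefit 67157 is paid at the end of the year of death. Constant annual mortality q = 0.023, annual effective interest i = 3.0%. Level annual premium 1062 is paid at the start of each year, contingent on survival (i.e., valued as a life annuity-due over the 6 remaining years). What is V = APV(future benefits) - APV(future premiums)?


v = 1/(1+i) = 0.970874
APV(future benefits) per unit = sum_{k=0}^{5} k_p_x * q * v^(k+1) = 0.117883
APV(future benefits) = 67157 * 0.117883 = 7916.6689
Life annuity-due factor ä_{x:6} = sum_{k=0}^{5} k_p_x * v^k = 5.279108
APV(future premiums) = 1062 * 5.279108 = 5606.4132
V = 7916.6689 - 5606.4132
= 2310.2557


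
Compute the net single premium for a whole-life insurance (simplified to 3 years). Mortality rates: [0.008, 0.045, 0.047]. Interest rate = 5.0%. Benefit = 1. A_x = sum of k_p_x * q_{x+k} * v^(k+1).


v = 0.952381
Year 0: k_p_x=1.0, q=0.008, term=0.007619
Year 1: k_p_x=0.992, q=0.045, term=0.04049
Year 2: k_p_x=0.94736, q=0.047, term=0.038463
A_x = 0.0866


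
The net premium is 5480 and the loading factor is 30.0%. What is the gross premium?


Gross = net * (1 + loading)
= 5480 * (1 + 0.3)
= 5480 * 1.3
= 7124.0


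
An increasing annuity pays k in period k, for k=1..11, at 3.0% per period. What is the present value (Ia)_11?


(Ia)_n = sum_{k=1}^{n} k * v^k, v = 1/(1+i)
v = 0.970874
Sum computed term by term:
(Ia)_11 = 52.7856


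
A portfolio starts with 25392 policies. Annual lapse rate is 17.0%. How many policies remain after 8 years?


remaining = initial * (1 - lapse)^years
= 25392 * (1 - 0.17)^8
= 25392 * 0.225229
= 5719.0204


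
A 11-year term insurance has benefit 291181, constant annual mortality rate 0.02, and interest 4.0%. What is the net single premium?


NSP = benefit * sum_{k=0}^{n-1} k_p_x * q * v^(k+1)
With constant q=0.02, v=0.961538
Sum = 0.159953
NSP = 291181 * 0.159953
= 46575.3893


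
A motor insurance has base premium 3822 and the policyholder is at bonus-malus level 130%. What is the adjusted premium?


adjusted = base * BM_level / 100
= 3822 * 130 / 100
= 3822 * 1.3
= 4968.6


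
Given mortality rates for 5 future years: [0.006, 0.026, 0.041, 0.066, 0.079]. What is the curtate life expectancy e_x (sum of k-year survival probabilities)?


e_x = sum_{k=1}^{n} k_p_x
k_p_x values:
  1_p_x = 0.994
  2_p_x = 0.968156
  3_p_x = 0.928462
  4_p_x = 0.867183
  5_p_x = 0.798676
e_x = 4.5565
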